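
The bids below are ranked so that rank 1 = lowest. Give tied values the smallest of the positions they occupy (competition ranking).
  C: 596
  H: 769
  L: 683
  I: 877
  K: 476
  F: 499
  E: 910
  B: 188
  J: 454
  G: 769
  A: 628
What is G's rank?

8

Sorted (ascending): 188, 454, 476, 499, 596, 628, 683, 769, 769, 877, 910
The 2 values of 769 occupy positions 8–9 → each gets rank 8.
G has value 769 → rank 8.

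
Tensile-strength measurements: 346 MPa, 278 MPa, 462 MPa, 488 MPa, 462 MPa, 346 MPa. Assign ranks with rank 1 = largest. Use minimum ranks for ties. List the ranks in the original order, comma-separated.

4, 6, 2, 1, 2, 4

Sorted (descending): 488, 462, 462, 346, 346, 278
The 2 values of 462 occupy positions 2–3 → each gets rank 2.
The 2 values of 346 occupy positions 4–5 → each gets rank 4.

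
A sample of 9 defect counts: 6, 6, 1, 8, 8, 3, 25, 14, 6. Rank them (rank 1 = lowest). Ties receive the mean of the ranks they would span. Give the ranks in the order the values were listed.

4, 4, 1, 6.5, 6.5, 2, 9, 8, 4

Sorted (ascending): 1, 3, 6, 6, 6, 8, 8, 14, 25
The 3 values of 6 occupy positions 3–5 → average rank 4.
The 2 values of 8 occupy positions 6–7 → average rank (6+7)/2 = 6.5.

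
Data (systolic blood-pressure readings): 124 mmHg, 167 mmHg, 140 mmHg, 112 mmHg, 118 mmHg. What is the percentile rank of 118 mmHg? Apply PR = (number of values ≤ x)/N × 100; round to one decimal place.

40.0

N = 5.
Strictly below 118: 1. Equal to 118: 1.
PR = 2/5 × 100 = 40.0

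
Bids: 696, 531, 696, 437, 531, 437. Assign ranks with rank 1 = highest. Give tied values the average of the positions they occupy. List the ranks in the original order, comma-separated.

1.5, 3.5, 1.5, 5.5, 3.5, 5.5

Sorted (descending): 696, 696, 531, 531, 437, 437
The 2 values of 696 occupy positions 1–2 → average rank (1+2)/2 = 1.5.
The 2 values of 531 occupy positions 3–4 → average rank (3+4)/2 = 3.5.
The 2 values of 437 occupy positions 5–6 → average rank (5+6)/2 = 5.5.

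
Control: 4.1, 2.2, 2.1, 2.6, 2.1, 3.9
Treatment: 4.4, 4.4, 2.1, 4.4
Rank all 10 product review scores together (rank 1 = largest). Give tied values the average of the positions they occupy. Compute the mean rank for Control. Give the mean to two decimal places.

Sorted (descending): 4.4, 4.4, 4.4, 4.1, 3.9, 2.6, 2.2, 2.1, 2.1, 2.1
The 3 values of 4.4 occupy positions 1–3 → average rank 2.
The 3 values of 2.1 occupy positions 8–10 → average rank 9.
Control values → pooled ranks: 4.1→4, 2.2→7, 2.1→9, 2.6→6, 2.1→9, 3.9→5
Mean rank = (4 + 7 + 9 + 6 + 9 + 5) / 6 = 6.67

6.67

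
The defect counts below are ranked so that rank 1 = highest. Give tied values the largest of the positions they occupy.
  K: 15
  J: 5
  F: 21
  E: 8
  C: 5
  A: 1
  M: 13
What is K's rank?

2

Sorted (descending): 21, 15, 13, 8, 5, 5, 1
The 2 values of 5 occupy positions 5–6 → each gets rank 6.
K has value 15 → rank 2.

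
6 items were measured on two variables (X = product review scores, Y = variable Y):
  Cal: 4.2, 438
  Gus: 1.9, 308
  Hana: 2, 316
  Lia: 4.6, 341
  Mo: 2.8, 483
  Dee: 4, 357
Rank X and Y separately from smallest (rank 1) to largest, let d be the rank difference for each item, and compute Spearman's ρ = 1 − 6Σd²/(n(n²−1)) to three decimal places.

Ranks of variable 1: 5, 1, 2, 6, 3, 4
Ranks of variable 2: 5, 1, 2, 3, 6, 4
d = r₁ − r₂: 0, 0, 0, 3, -3, 0
d²: 0, 0, 0, 9, 9, 0; Σd² = 18
ρ = 1 − 6·18/(6·35) = 1 − 108/210 = 0.486

0.486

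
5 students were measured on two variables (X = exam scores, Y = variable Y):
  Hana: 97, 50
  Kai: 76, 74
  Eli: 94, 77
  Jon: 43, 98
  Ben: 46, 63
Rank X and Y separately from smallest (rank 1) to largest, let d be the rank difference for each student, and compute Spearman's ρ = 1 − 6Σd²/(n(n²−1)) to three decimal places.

-0.600

Ranks of variable 1: 5, 3, 4, 1, 2
Ranks of variable 2: 1, 3, 4, 5, 2
d = r₁ − r₂: 4, 0, 0, -4, 0
d²: 16, 0, 0, 16, 0; Σd² = 32
ρ = 1 − 6·32/(5·24) = 1 − 192/120 = -0.600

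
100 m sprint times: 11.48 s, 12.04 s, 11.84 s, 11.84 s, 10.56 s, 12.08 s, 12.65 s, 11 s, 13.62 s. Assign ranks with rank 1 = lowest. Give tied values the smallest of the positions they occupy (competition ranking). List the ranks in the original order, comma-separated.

Sorted (ascending): 10.56, 11, 11.48, 11.84, 11.84, 12.04, 12.08, 12.65, 13.62
The 2 values of 11.84 occupy positions 4–5 → each gets rank 4.

3, 6, 4, 4, 1, 7, 8, 2, 9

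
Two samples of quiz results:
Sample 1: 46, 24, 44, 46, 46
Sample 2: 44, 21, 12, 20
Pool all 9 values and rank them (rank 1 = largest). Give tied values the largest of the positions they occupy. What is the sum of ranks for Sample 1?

20

Sorted (descending): 46, 46, 46, 44, 44, 24, 21, 20, 12
The 3 values of 46 occupy positions 1–3 → each gets rank 3.
The 2 values of 44 occupy positions 4–5 → each gets rank 5.
Sample 1 values → pooled ranks: 46→3, 24→6, 44→5, 46→3, 46→3
Rank sum = 3 + 6 + 5 + 3 + 3 = 20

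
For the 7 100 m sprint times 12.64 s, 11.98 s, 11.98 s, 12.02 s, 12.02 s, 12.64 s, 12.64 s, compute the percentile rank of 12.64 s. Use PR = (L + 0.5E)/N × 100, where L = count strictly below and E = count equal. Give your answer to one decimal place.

78.6

N = 7.
Strictly below 12.64: 4. Equal to 12.64: 3.
PR = (4 + 0.5·3)/7 × 100 = 78.6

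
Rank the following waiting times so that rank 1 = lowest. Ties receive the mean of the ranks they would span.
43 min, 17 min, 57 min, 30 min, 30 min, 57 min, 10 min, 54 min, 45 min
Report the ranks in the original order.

Sorted (ascending): 10, 17, 30, 30, 43, 45, 54, 57, 57
The 2 values of 30 occupy positions 3–4 → average rank (3+4)/2 = 3.5.
The 2 values of 57 occupy positions 8–9 → average rank (8+9)/2 = 8.5.

5, 2, 8.5, 3.5, 3.5, 8.5, 1, 7, 6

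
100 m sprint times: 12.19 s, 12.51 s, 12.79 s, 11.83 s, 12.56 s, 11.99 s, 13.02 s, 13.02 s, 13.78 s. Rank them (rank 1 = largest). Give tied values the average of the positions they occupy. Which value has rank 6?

12.51

Sorted (descending): 13.78, 13.02, 13.02, 12.79, 12.56, 12.51, 12.19, 11.99, 11.83
The 2 values of 13.02 occupy positions 2–3 → average rank (2+3)/2 = 2.5.
Rank 6 → value 12.51.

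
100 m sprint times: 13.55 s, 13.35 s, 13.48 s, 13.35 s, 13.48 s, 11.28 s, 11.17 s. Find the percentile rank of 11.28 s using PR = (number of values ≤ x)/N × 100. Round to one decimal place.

N = 7.
Strictly below 11.28: 1. Equal to 11.28: 1.
PR = 2/7 × 100 = 28.6

28.6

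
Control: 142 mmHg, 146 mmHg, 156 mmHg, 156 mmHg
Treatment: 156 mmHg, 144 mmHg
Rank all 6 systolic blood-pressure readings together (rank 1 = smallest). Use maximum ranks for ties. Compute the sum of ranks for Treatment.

Sorted (ascending): 142, 144, 146, 156, 156, 156
The 3 values of 156 occupy positions 4–6 → each gets rank 6.
Treatment values → pooled ranks: 156→6, 144→2
Rank sum = 6 + 2 = 8

8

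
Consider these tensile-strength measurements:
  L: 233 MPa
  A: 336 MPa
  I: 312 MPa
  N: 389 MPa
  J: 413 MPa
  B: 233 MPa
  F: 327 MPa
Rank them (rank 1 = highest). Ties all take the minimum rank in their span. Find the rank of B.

Sorted (descending): 413, 389, 336, 327, 312, 233, 233
The 2 values of 233 occupy positions 6–7 → each gets rank 6.
B has value 233 MPa → rank 6.

6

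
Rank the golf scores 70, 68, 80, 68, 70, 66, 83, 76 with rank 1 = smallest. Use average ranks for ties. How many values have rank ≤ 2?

Sorted (ascending): 66, 68, 68, 70, 70, 76, 80, 83
The 2 values of 68 occupy positions 2–3 → average rank (2+3)/2 = 2.5.
The 2 values of 70 occupy positions 4–5 → average rank (4+5)/2 = 4.5.
Ranks ≤ 2: {1} → 1 value.

1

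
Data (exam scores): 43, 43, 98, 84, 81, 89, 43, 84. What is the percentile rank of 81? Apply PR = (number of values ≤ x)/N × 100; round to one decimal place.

50.0

N = 8.
Strictly below 81: 3. Equal to 81: 1.
PR = 4/8 × 100 = 50.0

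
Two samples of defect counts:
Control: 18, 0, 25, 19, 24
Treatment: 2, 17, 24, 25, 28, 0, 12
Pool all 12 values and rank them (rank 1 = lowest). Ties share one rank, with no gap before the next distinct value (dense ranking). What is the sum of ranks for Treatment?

Sorted (ascending): 0, 0, 2, 12, 17, 18, 19, 24, 24, 25, 25, 28
The 2 values of 0 share dense rank 1.
The 2 values of 24 share dense rank 7.
The 2 values of 25 share dense rank 8.
Remaining distinct values take the next consecutive integers.
Treatment values → pooled ranks: 2→2, 17→4, 24→7, 25→8, 28→9, 0→1, 12→3
Rank sum = 2 + 4 + 7 + 8 + 9 + 1 + 3 = 34

34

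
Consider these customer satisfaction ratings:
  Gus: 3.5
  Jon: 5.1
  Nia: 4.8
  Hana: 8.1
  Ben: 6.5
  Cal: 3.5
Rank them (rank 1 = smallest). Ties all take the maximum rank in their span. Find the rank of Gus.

2

Sorted (ascending): 3.5, 3.5, 4.8, 5.1, 6.5, 8.1
The 2 values of 3.5 occupy positions 1–2 → each gets rank 2.
Gus has value 3.5 → rank 2.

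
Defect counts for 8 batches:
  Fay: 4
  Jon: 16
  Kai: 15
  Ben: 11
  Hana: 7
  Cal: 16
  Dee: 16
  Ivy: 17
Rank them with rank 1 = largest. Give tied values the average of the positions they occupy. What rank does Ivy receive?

1

Sorted (descending): 17, 16, 16, 16, 15, 11, 7, 4
The 3 values of 16 occupy positions 2–4 → average rank 3.
Ivy has value 17 → rank 1.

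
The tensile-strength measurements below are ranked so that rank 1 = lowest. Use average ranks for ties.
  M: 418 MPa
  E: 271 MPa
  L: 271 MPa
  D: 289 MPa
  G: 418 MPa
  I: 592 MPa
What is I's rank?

6

Sorted (ascending): 271, 271, 289, 418, 418, 592
The 2 values of 271 occupy positions 1–2 → average rank (1+2)/2 = 1.5.
The 2 values of 418 occupy positions 4–5 → average rank (4+5)/2 = 4.5.
I has value 592 MPa → rank 6.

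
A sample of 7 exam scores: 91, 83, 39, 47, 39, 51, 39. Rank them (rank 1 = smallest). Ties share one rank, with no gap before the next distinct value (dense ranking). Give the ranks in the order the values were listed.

5, 4, 1, 2, 1, 3, 1

Sorted (ascending): 39, 39, 39, 47, 51, 83, 91
The 3 values of 39 share dense rank 1.
Remaining distinct values take the next consecutive integers.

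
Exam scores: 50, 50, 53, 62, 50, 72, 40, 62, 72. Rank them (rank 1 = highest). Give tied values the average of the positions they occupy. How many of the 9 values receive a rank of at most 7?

8

Sorted (descending): 72, 72, 62, 62, 53, 50, 50, 50, 40
The 2 values of 72 occupy positions 1–2 → average rank (1+2)/2 = 1.5.
The 2 values of 62 occupy positions 3–4 → average rank (3+4)/2 = 3.5.
The 3 values of 50 occupy positions 6–8 → average rank 7.
Ranks ≤ 7: {1.5, 1.5, 3.5, 3.5, 5, 7, 7, 7} → 8 values.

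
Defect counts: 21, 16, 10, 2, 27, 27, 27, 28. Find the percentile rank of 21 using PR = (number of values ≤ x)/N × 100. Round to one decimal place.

N = 8.
Strictly below 21: 3. Equal to 21: 1.
PR = 4/8 × 100 = 50.0

50.0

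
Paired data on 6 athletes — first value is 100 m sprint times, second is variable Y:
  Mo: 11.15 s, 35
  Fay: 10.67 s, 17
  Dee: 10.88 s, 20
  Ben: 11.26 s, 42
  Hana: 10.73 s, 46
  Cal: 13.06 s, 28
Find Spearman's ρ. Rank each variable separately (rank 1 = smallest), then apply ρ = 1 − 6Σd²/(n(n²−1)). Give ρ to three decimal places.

Ranks of variable 1: 4, 1, 3, 5, 2, 6
Ranks of variable 2: 4, 1, 2, 5, 6, 3
d = r₁ − r₂: 0, 0, 1, 0, -4, 3
d²: 0, 0, 1, 0, 16, 9; Σd² = 26
ρ = 1 − 6·26/(6·35) = 1 − 156/210 = 0.257

0.257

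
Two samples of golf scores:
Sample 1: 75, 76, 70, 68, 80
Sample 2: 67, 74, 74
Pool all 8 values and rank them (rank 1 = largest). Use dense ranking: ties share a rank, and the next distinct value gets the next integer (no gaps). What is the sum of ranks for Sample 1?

Sorted (descending): 80, 76, 75, 74, 74, 70, 68, 67
The 2 values of 74 share dense rank 4.
Remaining distinct values take the next consecutive integers.
Sample 1 values → pooled ranks: 75→3, 76→2, 70→5, 68→6, 80→1
Rank sum = 3 + 2 + 5 + 6 + 1 = 17

17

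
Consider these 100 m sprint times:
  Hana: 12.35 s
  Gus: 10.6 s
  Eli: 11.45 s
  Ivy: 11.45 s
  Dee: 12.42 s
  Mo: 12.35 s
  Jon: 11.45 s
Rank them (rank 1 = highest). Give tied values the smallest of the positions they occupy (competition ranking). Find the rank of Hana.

Sorted (descending): 12.42, 12.35, 12.35, 11.45, 11.45, 11.45, 10.6
The 2 values of 12.35 occupy positions 2–3 → each gets rank 2.
The 3 values of 11.45 occupy positions 4–6 → each gets rank 4.
Hana has value 12.35 s → rank 2.

2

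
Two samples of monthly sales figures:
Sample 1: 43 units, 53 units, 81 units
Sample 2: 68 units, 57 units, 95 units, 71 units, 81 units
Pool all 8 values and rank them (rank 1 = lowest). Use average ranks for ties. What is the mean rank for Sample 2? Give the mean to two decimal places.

5.30

Sorted (ascending): 43, 53, 57, 68, 71, 81, 81, 95
The 2 values of 81 occupy positions 6–7 → average rank (6+7)/2 = 6.5.
Sample 2 values → pooled ranks: 68→4, 57→3, 95→8, 71→5, 81→6.5
Mean rank = (4 + 3 + 8 + 5 + 6.5) / 5 = 5.30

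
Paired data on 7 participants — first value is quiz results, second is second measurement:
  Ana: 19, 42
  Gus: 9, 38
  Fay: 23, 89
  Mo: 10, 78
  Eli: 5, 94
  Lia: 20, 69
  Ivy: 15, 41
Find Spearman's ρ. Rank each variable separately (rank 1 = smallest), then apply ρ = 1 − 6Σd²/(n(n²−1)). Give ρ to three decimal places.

Ranks of variable 1: 5, 2, 7, 3, 1, 6, 4
Ranks of variable 2: 3, 1, 6, 5, 7, 4, 2
d = r₁ − r₂: 2, 1, 1, -2, -6, 2, 2
d²: 4, 1, 1, 4, 36, 4, 4; Σd² = 54
ρ = 1 − 6·54/(7·48) = 1 − 324/336 = 0.036

0.036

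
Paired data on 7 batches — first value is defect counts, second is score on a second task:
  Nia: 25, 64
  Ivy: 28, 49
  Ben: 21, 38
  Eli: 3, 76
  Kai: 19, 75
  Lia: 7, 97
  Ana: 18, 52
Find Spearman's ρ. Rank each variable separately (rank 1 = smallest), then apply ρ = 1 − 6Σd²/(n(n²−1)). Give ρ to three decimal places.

Ranks of variable 1: 6, 7, 5, 1, 4, 2, 3
Ranks of variable 2: 4, 2, 1, 6, 5, 7, 3
d = r₁ − r₂: 2, 5, 4, -5, -1, -5, 0
d²: 4, 25, 16, 25, 1, 25, 0; Σd² = 96
ρ = 1 − 6·96/(7·48) = 1 − 576/336 = -0.714

-0.714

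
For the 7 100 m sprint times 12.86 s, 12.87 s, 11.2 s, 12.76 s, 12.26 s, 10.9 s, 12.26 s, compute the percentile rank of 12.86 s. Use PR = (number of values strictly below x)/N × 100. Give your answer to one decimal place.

71.4

N = 7.
Strictly below 12.86: 5. Equal to 12.86: 1.
PR = 5/7 × 100 = 71.4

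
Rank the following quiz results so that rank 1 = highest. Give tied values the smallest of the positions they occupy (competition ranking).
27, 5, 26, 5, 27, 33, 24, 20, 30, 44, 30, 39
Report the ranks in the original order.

Sorted (descending): 44, 39, 33, 30, 30, 27, 27, 26, 24, 20, 5, 5
The 2 values of 30 occupy positions 4–5 → each gets rank 4.
The 2 values of 27 occupy positions 6–7 → each gets rank 6.
The 2 values of 5 occupy positions 11–12 → each gets rank 11.

6, 11, 8, 11, 6, 3, 9, 10, 4, 1, 4, 2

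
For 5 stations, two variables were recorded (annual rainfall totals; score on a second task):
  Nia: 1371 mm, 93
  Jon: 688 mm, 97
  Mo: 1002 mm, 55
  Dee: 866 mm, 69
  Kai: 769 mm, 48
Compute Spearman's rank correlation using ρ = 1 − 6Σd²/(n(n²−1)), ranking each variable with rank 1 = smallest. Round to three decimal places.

Ranks of variable 1: 5, 1, 4, 3, 2
Ranks of variable 2: 4, 5, 2, 3, 1
d = r₁ − r₂: 1, -4, 2, 0, 1
d²: 1, 16, 4, 0, 1; Σd² = 22
ρ = 1 − 6·22/(5·24) = 1 − 132/120 = -0.100

-0.100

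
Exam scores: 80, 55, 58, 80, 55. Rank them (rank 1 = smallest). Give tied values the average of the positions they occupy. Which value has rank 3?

Sorted (ascending): 55, 55, 58, 80, 80
The 2 values of 55 occupy positions 1–2 → average rank (1+2)/2 = 1.5.
The 2 values of 80 occupy positions 4–5 → average rank (4+5)/2 = 4.5.
Rank 3 → value 58.

58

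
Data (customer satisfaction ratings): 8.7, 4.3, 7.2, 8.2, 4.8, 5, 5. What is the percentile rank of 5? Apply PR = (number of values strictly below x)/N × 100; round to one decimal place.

N = 7.
Strictly below 5: 2. Equal to 5: 2.
PR = 2/7 × 100 = 28.6

28.6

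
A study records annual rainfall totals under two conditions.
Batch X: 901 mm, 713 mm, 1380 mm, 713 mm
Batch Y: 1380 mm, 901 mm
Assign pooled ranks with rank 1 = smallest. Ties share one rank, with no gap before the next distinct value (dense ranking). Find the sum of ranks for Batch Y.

5

Sorted (ascending): 713, 713, 901, 901, 1380, 1380
The 2 values of 713 share dense rank 1.
The 2 values of 901 share dense rank 2.
The 2 values of 1380 share dense rank 3.
Batch Y values → pooled ranks: 1380→3, 901→2
Rank sum = 3 + 2 = 5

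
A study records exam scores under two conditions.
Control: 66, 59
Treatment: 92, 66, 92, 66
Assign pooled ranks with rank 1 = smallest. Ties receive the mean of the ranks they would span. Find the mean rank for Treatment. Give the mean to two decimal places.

4.25

Sorted (ascending): 59, 66, 66, 66, 92, 92
The 3 values of 66 occupy positions 2–4 → average rank 3.
The 2 values of 92 occupy positions 5–6 → average rank (5+6)/2 = 5.5.
Treatment values → pooled ranks: 92→5.5, 66→3, 92→5.5, 66→3
Mean rank = (5.5 + 3 + 5.5 + 3) / 4 = 4.25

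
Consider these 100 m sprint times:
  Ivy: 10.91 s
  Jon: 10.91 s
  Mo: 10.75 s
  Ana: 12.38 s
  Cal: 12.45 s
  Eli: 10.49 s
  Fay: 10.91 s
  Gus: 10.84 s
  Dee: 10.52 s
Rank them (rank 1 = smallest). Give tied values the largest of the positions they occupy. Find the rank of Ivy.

Sorted (ascending): 10.49, 10.52, 10.75, 10.84, 10.91, 10.91, 10.91, 12.38, 12.45
The 3 values of 10.91 occupy positions 5–7 → each gets rank 7.
Ivy has value 10.91 s → rank 7.

7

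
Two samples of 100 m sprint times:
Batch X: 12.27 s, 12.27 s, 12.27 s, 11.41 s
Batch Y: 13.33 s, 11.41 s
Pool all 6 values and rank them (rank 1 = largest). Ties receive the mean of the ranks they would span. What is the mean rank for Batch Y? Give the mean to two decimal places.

3.25

Sorted (descending): 13.33, 12.27, 12.27, 12.27, 11.41, 11.41
The 3 values of 12.27 occupy positions 2–4 → average rank 3.
The 2 values of 11.41 occupy positions 5–6 → average rank (5+6)/2 = 5.5.
Batch Y values → pooled ranks: 13.33→1, 11.41→5.5
Mean rank = (1 + 5.5) / 2 = 3.25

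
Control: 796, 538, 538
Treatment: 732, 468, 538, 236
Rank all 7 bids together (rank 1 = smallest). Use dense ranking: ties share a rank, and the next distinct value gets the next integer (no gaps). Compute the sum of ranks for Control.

Sorted (ascending): 236, 468, 538, 538, 538, 732, 796
The 3 values of 538 share dense rank 3.
Remaining distinct values take the next consecutive integers.
Control values → pooled ranks: 796→5, 538→3, 538→3
Rank sum = 5 + 3 + 3 = 11

11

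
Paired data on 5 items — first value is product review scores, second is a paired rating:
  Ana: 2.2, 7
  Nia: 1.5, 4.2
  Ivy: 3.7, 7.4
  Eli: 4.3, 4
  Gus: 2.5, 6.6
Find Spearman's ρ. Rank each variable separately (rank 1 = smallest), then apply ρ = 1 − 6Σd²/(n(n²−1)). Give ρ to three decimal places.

-0.100

Ranks of variable 1: 2, 1, 4, 5, 3
Ranks of variable 2: 4, 2, 5, 1, 3
d = r₁ − r₂: -2, -1, -1, 4, 0
d²: 4, 1, 1, 16, 0; Σd² = 22
ρ = 1 − 6·22/(5·24) = 1 − 132/120 = -0.100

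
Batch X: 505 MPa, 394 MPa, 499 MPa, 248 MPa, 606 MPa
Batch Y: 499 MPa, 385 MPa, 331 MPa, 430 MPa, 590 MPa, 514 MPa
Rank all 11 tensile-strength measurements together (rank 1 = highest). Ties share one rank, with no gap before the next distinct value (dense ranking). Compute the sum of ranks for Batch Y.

Sorted (descending): 606, 590, 514, 505, 499, 499, 430, 394, 385, 331, 248
The 2 values of 499 share dense rank 5.
Remaining distinct values take the next consecutive integers.
Batch Y values → pooled ranks: 499→5, 385→8, 331→9, 430→6, 590→2, 514→3
Rank sum = 5 + 8 + 9 + 6 + 2 + 3 = 33

33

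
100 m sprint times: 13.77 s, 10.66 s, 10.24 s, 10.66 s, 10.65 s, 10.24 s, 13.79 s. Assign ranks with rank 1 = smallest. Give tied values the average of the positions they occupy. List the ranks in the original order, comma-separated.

6, 4.5, 1.5, 4.5, 3, 1.5, 7

Sorted (ascending): 10.24, 10.24, 10.65, 10.66, 10.66, 13.77, 13.79
The 2 values of 10.24 occupy positions 1–2 → average rank (1+2)/2 = 1.5.
The 2 values of 10.66 occupy positions 4–5 → average rank (4+5)/2 = 4.5.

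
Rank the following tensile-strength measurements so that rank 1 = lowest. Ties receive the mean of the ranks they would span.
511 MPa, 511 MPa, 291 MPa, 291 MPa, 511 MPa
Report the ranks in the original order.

Sorted (ascending): 291, 291, 511, 511, 511
The 2 values of 291 occupy positions 1–2 → average rank (1+2)/2 = 1.5.
The 3 values of 511 occupy positions 3–5 → average rank 4.

4, 4, 1.5, 1.5, 4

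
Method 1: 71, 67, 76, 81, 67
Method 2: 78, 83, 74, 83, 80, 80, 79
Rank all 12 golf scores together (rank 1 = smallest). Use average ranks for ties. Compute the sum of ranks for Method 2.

Sorted (ascending): 67, 67, 71, 74, 76, 78, 79, 80, 80, 81, 83, 83
The 2 values of 67 occupy positions 1–2 → average rank (1+2)/2 = 1.5.
The 2 values of 80 occupy positions 8–9 → average rank (8+9)/2 = 8.5.
The 2 values of 83 occupy positions 11–12 → average rank (11+12)/2 = 11.5.
Method 2 values → pooled ranks: 78→6, 83→11.5, 74→4, 83→11.5, 80→8.5, 80→8.5, 79→7
Rank sum = 6 + 11.5 + 4 + 11.5 + 8.5 + 8.5 + 7 = 57

57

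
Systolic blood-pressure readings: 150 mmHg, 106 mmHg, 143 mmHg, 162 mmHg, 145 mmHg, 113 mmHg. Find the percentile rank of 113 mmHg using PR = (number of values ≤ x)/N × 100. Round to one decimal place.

N = 6.
Strictly below 113: 1. Equal to 113: 1.
PR = 2/6 × 100 = 33.3

33.3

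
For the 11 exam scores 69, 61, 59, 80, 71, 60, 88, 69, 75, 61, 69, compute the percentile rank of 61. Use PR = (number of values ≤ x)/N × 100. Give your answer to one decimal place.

N = 11.
Strictly below 61: 2. Equal to 61: 2.
PR = 4/11 × 100 = 36.4

36.4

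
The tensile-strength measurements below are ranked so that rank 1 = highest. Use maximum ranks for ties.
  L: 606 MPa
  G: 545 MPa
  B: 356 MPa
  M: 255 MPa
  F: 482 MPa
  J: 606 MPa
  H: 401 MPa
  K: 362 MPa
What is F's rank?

Sorted (descending): 606, 606, 545, 482, 401, 362, 356, 255
The 2 values of 606 occupy positions 1–2 → each gets rank 2.
F has value 482 MPa → rank 4.

4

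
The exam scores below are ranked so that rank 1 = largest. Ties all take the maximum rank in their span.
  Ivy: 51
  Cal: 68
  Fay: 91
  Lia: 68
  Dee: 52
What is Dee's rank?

Sorted (descending): 91, 68, 68, 52, 51
The 2 values of 68 occupy positions 2–3 → each gets rank 3.
Dee has value 52 → rank 4.

4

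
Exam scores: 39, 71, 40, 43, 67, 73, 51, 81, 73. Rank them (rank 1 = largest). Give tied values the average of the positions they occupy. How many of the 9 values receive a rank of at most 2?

1

Sorted (descending): 81, 73, 73, 71, 67, 51, 43, 40, 39
The 2 values of 73 occupy positions 2–3 → average rank (2+3)/2 = 2.5.
Ranks ≤ 2: {1} → 1 value.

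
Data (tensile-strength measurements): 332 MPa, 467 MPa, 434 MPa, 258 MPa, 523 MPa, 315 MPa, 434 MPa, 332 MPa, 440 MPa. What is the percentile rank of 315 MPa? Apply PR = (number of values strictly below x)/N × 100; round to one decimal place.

11.1

N = 9.
Strictly below 315: 1. Equal to 315: 1.
PR = 1/9 × 100 = 11.1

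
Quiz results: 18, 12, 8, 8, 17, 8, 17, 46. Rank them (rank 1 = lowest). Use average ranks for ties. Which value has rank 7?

Sorted (ascending): 8, 8, 8, 12, 17, 17, 18, 46
The 3 values of 8 occupy positions 1–3 → average rank 2.
The 2 values of 17 occupy positions 5–6 → average rank (5+6)/2 = 5.5.
Rank 7 → value 18.

18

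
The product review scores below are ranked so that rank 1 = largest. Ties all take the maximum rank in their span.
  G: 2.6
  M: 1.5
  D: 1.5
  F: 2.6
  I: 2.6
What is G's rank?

Sorted (descending): 2.6, 2.6, 2.6, 1.5, 1.5
The 3 values of 2.6 occupy positions 1–3 → each gets rank 3.
The 2 values of 1.5 occupy positions 4–5 → each gets rank 5.
G has value 2.6 → rank 3.

3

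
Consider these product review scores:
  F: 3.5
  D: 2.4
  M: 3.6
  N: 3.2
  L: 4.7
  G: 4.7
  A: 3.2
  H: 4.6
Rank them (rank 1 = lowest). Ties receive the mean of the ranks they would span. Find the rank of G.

Sorted (ascending): 2.4, 3.2, 3.2, 3.5, 3.6, 4.6, 4.7, 4.7
The 2 values of 3.2 occupy positions 2–3 → average rank (2+3)/2 = 2.5.
The 2 values of 4.7 occupy positions 7–8 → average rank (7+8)/2 = 7.5.
G has value 4.7 → rank 7.5.

7.5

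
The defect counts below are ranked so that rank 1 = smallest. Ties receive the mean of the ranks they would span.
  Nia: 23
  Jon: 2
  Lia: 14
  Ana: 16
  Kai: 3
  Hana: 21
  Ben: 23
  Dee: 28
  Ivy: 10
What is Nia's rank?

Sorted (ascending): 2, 3, 10, 14, 16, 21, 23, 23, 28
The 2 values of 23 occupy positions 7–8 → average rank (7+8)/2 = 7.5.
Nia has value 23 → rank 7.5.

7.5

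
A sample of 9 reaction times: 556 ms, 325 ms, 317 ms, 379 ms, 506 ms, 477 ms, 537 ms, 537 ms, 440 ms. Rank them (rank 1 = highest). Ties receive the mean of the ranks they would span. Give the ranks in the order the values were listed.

Sorted (descending): 556, 537, 537, 506, 477, 440, 379, 325, 317
The 2 values of 537 occupy positions 2–3 → average rank (2+3)/2 = 2.5.

1, 8, 9, 7, 4, 5, 2.5, 2.5, 6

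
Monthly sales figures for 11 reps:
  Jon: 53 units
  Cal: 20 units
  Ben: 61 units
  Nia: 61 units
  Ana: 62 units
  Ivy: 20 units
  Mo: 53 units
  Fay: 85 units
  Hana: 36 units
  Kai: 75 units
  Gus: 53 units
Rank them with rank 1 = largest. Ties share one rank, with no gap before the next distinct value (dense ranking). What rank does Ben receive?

4

Sorted (descending): 85, 75, 62, 61, 61, 53, 53, 53, 36, 20, 20
The 2 values of 61 share dense rank 4.
The 3 values of 53 share dense rank 5.
The 2 values of 20 share dense rank 7.
Remaining distinct values take the next consecutive integers.
Ben has value 61 units → rank 4.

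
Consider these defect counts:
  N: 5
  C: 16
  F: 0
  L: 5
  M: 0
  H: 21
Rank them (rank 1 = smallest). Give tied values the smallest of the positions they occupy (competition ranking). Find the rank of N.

Sorted (ascending): 0, 0, 5, 5, 16, 21
The 2 values of 0 occupy positions 1–2 → each gets rank 1.
The 2 values of 5 occupy positions 3–4 → each gets rank 3.
N has value 5 → rank 3.

3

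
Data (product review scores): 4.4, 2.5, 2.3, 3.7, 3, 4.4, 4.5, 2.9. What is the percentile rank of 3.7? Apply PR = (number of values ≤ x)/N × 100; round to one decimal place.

N = 8.
Strictly below 3.7: 4. Equal to 3.7: 1.
PR = 5/8 × 100 = 62.5

62.5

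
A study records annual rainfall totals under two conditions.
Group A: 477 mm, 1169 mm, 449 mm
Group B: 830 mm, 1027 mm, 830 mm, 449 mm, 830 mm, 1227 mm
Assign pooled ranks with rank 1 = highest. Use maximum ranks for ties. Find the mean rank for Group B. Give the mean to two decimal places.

Sorted (descending): 1227, 1169, 1027, 830, 830, 830, 477, 449, 449
The 3 values of 830 occupy positions 4–6 → each gets rank 6.
The 2 values of 449 occupy positions 8–9 → each gets rank 9.
Group B values → pooled ranks: 830→6, 1027→3, 830→6, 449→9, 830→6, 1227→1
Mean rank = (6 + 3 + 6 + 9 + 6 + 1) / 6 = 5.17

5.17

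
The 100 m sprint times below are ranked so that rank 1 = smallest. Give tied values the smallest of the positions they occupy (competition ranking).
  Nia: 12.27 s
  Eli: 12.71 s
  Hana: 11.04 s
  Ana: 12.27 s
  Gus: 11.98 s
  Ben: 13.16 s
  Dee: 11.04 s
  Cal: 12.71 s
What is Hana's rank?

1

Sorted (ascending): 11.04, 11.04, 11.98, 12.27, 12.27, 12.71, 12.71, 13.16
The 2 values of 11.04 occupy positions 1–2 → each gets rank 1.
The 2 values of 12.27 occupy positions 4–5 → each gets rank 4.
The 2 values of 12.71 occupy positions 6–7 → each gets rank 6.
Hana has value 11.04 s → rank 1.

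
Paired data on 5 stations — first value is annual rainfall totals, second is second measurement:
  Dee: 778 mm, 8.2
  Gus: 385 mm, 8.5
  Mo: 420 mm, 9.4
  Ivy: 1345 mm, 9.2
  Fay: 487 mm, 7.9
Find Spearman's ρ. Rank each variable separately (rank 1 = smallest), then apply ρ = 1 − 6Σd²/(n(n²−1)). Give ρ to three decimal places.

-0.100

Ranks of variable 1: 4, 1, 2, 5, 3
Ranks of variable 2: 2, 3, 5, 4, 1
d = r₁ − r₂: 2, -2, -3, 1, 2
d²: 4, 4, 9, 1, 4; Σd² = 22
ρ = 1 − 6·22/(5·24) = 1 − 132/120 = -0.100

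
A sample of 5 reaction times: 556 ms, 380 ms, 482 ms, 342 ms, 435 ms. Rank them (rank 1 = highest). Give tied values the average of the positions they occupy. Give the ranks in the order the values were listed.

Sorted (descending): 556, 482, 435, 380, 342
No ties — each value takes its position as its rank.

1, 4, 2, 5, 3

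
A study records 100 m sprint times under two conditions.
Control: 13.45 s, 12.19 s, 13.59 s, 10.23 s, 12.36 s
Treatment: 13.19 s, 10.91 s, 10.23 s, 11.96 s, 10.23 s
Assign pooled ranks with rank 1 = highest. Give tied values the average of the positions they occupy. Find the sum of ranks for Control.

21

Sorted (descending): 13.59, 13.45, 13.19, 12.36, 12.19, 11.96, 10.91, 10.23, 10.23, 10.23
The 3 values of 10.23 occupy positions 8–10 → average rank 9.
Control values → pooled ranks: 13.45→2, 12.19→5, 13.59→1, 10.23→9, 12.36→4
Rank sum = 2 + 5 + 1 + 9 + 4 = 21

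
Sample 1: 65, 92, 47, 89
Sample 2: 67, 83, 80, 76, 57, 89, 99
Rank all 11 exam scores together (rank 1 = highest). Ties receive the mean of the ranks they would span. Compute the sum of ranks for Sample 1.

Sorted (descending): 99, 92, 89, 89, 83, 80, 76, 67, 65, 57, 47
The 2 values of 89 occupy positions 3–4 → average rank (3+4)/2 = 3.5.
Sample 1 values → pooled ranks: 65→9, 92→2, 47→11, 89→3.5
Rank sum = 9 + 2 + 11 + 3.5 = 25.5

25.5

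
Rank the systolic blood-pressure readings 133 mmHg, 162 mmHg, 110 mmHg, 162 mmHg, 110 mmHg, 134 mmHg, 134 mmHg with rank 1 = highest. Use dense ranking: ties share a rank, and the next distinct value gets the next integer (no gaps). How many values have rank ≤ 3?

Sorted (descending): 162, 162, 134, 134, 133, 110, 110
The 2 values of 162 share dense rank 1.
The 2 values of 134 share dense rank 2.
The 2 values of 110 share dense rank 4.
Remaining distinct values take the next consecutive integers.
Ranks ≤ 3: {1, 1, 2, 2, 3} → 5 values.

5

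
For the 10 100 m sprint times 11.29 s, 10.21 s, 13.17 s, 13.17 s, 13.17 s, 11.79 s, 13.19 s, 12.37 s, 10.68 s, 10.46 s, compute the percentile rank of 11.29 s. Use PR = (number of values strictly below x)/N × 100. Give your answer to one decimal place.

N = 10.
Strictly below 11.29: 3. Equal to 11.29: 1.
PR = 3/10 × 100 = 30.0

30.0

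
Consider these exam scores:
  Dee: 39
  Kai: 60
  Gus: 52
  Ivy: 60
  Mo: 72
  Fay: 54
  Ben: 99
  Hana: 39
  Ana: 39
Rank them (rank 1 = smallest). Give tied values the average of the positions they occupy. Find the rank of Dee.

Sorted (ascending): 39, 39, 39, 52, 54, 60, 60, 72, 99
The 3 values of 39 occupy positions 1–3 → average rank 2.
The 2 values of 60 occupy positions 6–7 → average rank (6+7)/2 = 6.5.
Dee has value 39 → rank 2.

2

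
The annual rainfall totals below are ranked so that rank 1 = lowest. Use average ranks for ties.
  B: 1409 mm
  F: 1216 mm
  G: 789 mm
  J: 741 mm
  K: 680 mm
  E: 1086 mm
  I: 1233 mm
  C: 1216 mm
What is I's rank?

Sorted (ascending): 680, 741, 789, 1086, 1216, 1216, 1233, 1409
The 2 values of 1216 occupy positions 5–6 → average rank (5+6)/2 = 5.5.
I has value 1233 mm → rank 7.

7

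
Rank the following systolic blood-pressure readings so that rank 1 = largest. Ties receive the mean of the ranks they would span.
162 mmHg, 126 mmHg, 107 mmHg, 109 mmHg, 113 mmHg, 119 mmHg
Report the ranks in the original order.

1, 2, 6, 5, 4, 3

Sorted (descending): 162, 126, 119, 113, 109, 107
No ties — each value takes its position as its rank.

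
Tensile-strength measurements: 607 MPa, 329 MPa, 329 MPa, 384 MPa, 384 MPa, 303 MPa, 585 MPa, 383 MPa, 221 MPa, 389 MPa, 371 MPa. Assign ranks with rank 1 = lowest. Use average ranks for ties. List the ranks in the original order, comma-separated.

11, 3.5, 3.5, 7.5, 7.5, 2, 10, 6, 1, 9, 5

Sorted (ascending): 221, 303, 329, 329, 371, 383, 384, 384, 389, 585, 607
The 2 values of 329 occupy positions 3–4 → average rank (3+4)/2 = 3.5.
The 2 values of 384 occupy positions 7–8 → average rank (7+8)/2 = 7.5.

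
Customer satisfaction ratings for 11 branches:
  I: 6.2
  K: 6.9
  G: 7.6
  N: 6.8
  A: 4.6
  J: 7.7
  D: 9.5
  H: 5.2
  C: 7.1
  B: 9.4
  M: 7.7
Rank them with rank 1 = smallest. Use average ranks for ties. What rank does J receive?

8.5

Sorted (ascending): 4.6, 5.2, 6.2, 6.8, 6.9, 7.1, 7.6, 7.7, 7.7, 9.4, 9.5
The 2 values of 7.7 occupy positions 8–9 → average rank (8+9)/2 = 8.5.
J has value 7.7 → rank 8.5.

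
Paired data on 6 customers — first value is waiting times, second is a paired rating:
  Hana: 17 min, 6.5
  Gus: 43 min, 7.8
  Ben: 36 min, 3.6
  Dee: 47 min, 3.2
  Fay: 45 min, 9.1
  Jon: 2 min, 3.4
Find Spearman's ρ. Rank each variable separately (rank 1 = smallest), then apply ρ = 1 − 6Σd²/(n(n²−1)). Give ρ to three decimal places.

0.086

Ranks of variable 1: 2, 4, 3, 6, 5, 1
Ranks of variable 2: 4, 5, 3, 1, 6, 2
d = r₁ − r₂: -2, -1, 0, 5, -1, -1
d²: 4, 1, 0, 25, 1, 1; Σd² = 32
ρ = 1 − 6·32/(6·35) = 1 − 192/210 = 0.086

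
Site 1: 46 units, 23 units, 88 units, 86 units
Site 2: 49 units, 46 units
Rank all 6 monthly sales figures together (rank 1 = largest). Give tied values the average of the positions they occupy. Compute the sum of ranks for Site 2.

7.5

Sorted (descending): 88, 86, 49, 46, 46, 23
The 2 values of 46 occupy positions 4–5 → average rank (4+5)/2 = 4.5.
Site 2 values → pooled ranks: 49→3, 46→4.5
Rank sum = 3 + 4.5 = 7.5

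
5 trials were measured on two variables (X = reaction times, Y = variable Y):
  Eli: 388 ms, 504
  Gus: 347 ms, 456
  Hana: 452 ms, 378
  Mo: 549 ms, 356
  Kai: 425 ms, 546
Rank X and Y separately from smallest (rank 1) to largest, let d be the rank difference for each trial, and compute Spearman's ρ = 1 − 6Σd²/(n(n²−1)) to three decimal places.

-0.600

Ranks of variable 1: 2, 1, 4, 5, 3
Ranks of variable 2: 4, 3, 2, 1, 5
d = r₁ − r₂: -2, -2, 2, 4, -2
d²: 4, 4, 4, 16, 4; Σd² = 32
ρ = 1 − 6·32/(5·24) = 1 − 192/120 = -0.600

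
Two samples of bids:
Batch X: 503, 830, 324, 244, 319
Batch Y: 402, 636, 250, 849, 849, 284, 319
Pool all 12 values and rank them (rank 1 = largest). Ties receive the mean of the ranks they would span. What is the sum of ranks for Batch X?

35.5

Sorted (descending): 849, 849, 830, 636, 503, 402, 324, 319, 319, 284, 250, 244
The 2 values of 849 occupy positions 1–2 → average rank (1+2)/2 = 1.5.
The 2 values of 319 occupy positions 8–9 → average rank (8+9)/2 = 8.5.
Batch X values → pooled ranks: 503→5, 830→3, 324→7, 244→12, 319→8.5
Rank sum = 5 + 3 + 7 + 12 + 8.5 = 35.5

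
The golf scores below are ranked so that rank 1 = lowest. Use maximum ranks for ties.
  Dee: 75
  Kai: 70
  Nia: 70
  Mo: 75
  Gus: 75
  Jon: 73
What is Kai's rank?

Sorted (ascending): 70, 70, 73, 75, 75, 75
The 2 values of 70 occupy positions 1–2 → each gets rank 2.
The 3 values of 75 occupy positions 4–6 → each gets rank 6.
Kai has value 70 → rank 2.

2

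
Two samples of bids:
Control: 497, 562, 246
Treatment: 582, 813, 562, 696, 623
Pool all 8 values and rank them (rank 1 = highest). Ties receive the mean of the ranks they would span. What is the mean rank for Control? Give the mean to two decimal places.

6.83

Sorted (descending): 813, 696, 623, 582, 562, 562, 497, 246
The 2 values of 562 occupy positions 5–6 → average rank (5+6)/2 = 5.5.
Control values → pooled ranks: 497→7, 562→5.5, 246→8
Mean rank = (7 + 5.5 + 8) / 3 = 6.83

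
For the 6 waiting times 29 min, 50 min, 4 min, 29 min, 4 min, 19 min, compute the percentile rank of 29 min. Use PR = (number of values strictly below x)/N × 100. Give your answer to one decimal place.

N = 6.
Strictly below 29: 3. Equal to 29: 2.
PR = 3/6 × 100 = 50.0

50.0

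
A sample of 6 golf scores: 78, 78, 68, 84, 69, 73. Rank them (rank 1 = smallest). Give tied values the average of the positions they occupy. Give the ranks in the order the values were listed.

Sorted (ascending): 68, 69, 73, 78, 78, 84
The 2 values of 78 occupy positions 4–5 → average rank (4+5)/2 = 4.5.

4.5, 4.5, 1, 6, 2, 3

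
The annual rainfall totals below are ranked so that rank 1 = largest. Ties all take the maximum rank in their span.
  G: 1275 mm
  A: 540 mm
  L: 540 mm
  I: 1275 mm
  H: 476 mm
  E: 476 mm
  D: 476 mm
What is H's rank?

7

Sorted (descending): 1275, 1275, 540, 540, 476, 476, 476
The 2 values of 1275 occupy positions 1–2 → each gets rank 2.
The 2 values of 540 occupy positions 3–4 → each gets rank 4.
The 3 values of 476 occupy positions 5–7 → each gets rank 7.
H has value 476 mm → rank 7.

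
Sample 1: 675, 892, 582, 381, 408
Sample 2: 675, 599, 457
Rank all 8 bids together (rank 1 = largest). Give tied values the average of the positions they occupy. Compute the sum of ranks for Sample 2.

12.5

Sorted (descending): 892, 675, 675, 599, 582, 457, 408, 381
The 2 values of 675 occupy positions 2–3 → average rank (2+3)/2 = 2.5.
Sample 2 values → pooled ranks: 675→2.5, 599→4, 457→6
Rank sum = 2.5 + 4 + 6 = 12.5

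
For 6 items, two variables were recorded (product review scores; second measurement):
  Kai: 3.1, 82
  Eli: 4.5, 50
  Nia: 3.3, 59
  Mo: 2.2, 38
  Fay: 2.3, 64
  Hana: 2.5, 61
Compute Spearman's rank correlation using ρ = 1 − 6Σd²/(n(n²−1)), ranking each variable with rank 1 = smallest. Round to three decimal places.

Ranks of variable 1: 4, 6, 5, 1, 2, 3
Ranks of variable 2: 6, 2, 3, 1, 5, 4
d = r₁ − r₂: -2, 4, 2, 0, -3, -1
d²: 4, 16, 4, 0, 9, 1; Σd² = 34
ρ = 1 − 6·34/(6·35) = 1 − 204/210 = 0.029

0.029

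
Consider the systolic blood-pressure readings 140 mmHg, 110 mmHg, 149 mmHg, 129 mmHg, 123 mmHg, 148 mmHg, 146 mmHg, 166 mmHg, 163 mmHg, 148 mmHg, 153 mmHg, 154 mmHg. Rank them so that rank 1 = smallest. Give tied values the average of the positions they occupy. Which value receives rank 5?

146

Sorted (ascending): 110, 123, 129, 140, 146, 148, 148, 149, 153, 154, 163, 166
The 2 values of 148 occupy positions 6–7 → average rank (6+7)/2 = 6.5.
Rank 5 → value 146.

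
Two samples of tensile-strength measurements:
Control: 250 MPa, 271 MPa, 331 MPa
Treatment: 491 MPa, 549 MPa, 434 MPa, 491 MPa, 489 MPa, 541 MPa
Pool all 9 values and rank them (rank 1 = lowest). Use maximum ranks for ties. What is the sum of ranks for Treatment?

40

Sorted (ascending): 250, 271, 331, 434, 489, 491, 491, 541, 549
The 2 values of 491 occupy positions 6–7 → each gets rank 7.
Treatment values → pooled ranks: 491→7, 549→9, 434→4, 491→7, 489→5, 541→8
Rank sum = 7 + 9 + 4 + 7 + 5 + 8 = 40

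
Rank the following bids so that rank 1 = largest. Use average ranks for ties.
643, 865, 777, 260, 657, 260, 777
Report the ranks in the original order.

5, 1, 2.5, 6.5, 4, 6.5, 2.5

Sorted (descending): 865, 777, 777, 657, 643, 260, 260
The 2 values of 777 occupy positions 2–3 → average rank (2+3)/2 = 2.5.
The 2 values of 260 occupy positions 6–7 → average rank (6+7)/2 = 6.5.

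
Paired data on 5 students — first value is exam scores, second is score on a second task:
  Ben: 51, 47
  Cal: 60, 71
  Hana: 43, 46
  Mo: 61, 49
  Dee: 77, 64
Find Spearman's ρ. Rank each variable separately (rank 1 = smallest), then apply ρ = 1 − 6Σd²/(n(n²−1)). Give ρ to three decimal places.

0.700

Ranks of variable 1: 2, 3, 1, 4, 5
Ranks of variable 2: 2, 5, 1, 3, 4
d = r₁ − r₂: 0, -2, 0, 1, 1
d²: 0, 4, 0, 1, 1; Σd² = 6
ρ = 1 − 6·6/(5·24) = 1 − 36/120 = 0.700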